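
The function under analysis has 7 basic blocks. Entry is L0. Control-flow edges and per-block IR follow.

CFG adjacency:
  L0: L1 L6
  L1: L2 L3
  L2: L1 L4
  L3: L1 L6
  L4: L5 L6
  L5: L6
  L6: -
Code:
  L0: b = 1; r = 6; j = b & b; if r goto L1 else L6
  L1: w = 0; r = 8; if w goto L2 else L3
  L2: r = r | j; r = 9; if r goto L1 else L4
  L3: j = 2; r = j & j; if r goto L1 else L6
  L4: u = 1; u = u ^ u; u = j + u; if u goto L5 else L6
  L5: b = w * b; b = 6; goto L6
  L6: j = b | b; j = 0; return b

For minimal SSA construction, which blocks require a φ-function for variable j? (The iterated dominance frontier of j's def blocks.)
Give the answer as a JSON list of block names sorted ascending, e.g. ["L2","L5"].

Answer: ["L1", "L6"]

Working:
idom tree: L1←L0 L2←L1 L3←L1 L4←L2 L5←L4 L6←L0
Dom at joins:
  L1: preds {L0,L2,L3}: {L0} ∩ {L0,L1,L2} ∩ {L0,L1,L3} = {L0}; idom=L0
  L6: preds {L0,L3,L4,L5}: {L0} ∩ {L0,L1,L3} ∩ {L0,L1,L2,L4} ∩ {L0,L1,L2,L4,L5} = {L0}; idom=L0

DF derivation:
  L1←L0: walk · to L0
  L1←L2: walk L2→L1 to L0
  L1←L3: walk L3→L1 to L0
  L6←L0: walk · to L0
  L6←L3: walk L3→L1 to L0
  L6←L4: walk L4→L2→L1 to L0
  L6←L5: walk L5→L4→L2→L1 to L0
  DF(L0)=∅
  DF(L1)={L1,L6}
  DF(L2)={L1,L6}
  DF(L3)={L1,L6}
  DF(L4)={L6}
  DF(L5)={L6}
  DF(L6)=∅

φ for j: defs {L0,L3,L6}
  DF⁺ = {L1,L6}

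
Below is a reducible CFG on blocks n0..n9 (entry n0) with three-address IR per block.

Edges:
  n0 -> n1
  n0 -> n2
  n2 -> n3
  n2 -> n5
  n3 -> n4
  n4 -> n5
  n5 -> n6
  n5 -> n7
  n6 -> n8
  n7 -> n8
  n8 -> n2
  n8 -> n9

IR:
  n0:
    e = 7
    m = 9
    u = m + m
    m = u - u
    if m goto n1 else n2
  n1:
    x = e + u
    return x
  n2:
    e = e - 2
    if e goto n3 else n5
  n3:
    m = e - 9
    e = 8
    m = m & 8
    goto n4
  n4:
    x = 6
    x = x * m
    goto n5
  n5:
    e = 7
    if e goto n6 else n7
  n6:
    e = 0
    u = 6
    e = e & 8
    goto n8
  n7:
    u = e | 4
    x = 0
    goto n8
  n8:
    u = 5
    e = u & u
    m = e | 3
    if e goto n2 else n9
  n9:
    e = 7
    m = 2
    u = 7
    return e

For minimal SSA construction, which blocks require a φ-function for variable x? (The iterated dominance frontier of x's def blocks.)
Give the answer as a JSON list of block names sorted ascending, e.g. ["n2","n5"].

Answer: ["n2", "n5", "n8"]

Analysis:
idom tree: n1←n0 n2←n0 n3←n2 n4←n3 n5←n2 n6←n5 n7←n5 n8←n5 n9←n8
Join-block Dom:
  n2: preds {n0,n8}: {n0} ∩ {n0,n2,n5,n8} = {n0}; idom=n0
  n5: preds {n2,n4}: {n0,n2} ∩ {n0,n2,n3,n4} = {n0,n2}; idom=n2
  n8: preds {n6,n7}: {n0,n2,n5,n6} ∩ {n0,n2,n5,n7} = {n0,n2,n5}; idom=n5

DF walk-up:
  join n2 pred n0: · stop@n0
  join n2 pred n8: n8→n5→n2 stop@n0
  join n5 pred n2: · stop@n2
  join n5 pred n4: n4→n3 stop@n2
  join n8 pred n6: n6 stop@n5
  join n8 pred n7: n7 stop@n5
  DF(n0)=∅
  DF(n1)=∅
  DF(n2)={n2}
  DF(n3)={n5}
  DF(n4)={n5}
  DF(n5)={n2}
  DF(n6)={n8}
  DF(n7)={n8}
  DF(n8)={n2}
  DF(n9)=∅

φ for x: defs {n1,n4,n7}
  DF⁺ = {n2,n5,n8}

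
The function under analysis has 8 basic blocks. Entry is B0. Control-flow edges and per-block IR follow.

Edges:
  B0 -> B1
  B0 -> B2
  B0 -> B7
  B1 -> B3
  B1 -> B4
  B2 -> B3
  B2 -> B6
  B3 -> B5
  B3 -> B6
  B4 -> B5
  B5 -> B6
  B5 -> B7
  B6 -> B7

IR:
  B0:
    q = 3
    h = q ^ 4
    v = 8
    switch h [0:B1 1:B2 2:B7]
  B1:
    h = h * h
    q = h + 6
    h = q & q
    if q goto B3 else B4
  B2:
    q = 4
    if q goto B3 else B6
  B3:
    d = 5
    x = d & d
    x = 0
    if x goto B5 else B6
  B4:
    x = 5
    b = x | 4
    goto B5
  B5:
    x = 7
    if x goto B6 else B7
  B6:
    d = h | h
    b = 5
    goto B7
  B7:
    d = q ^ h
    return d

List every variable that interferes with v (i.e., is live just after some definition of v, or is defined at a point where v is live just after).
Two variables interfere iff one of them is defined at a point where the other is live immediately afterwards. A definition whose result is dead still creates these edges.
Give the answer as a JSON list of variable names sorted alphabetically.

Answer: ["h", "q"]

Analysis:
Block summaries:
  B0: {h,q,v} / ∅
  B1: {h,q} / {h}
  B2: {q} / ∅
  B3: {d,x} / ∅
  B4: {b,x} / ∅
  B5: {x} / ∅
  B6: {b,d} / {h}
  B7: {d} / {h,q}

Liveness:
  live B0: ∅→{h,q}
  live B1: {h}→{h,q}
  live B2: {h}→{h,q}
  live B3: {h,q}→{h,q}
  live B4: {h,q}→{h,q}
  live B5: {h,q}→{h,q}
  live B6: {h,q}→{h,q}
  live B7: {h,q}→∅

Conflict graph:
  b — {h,q}
  d — {h,q}
  h — {b,d,q,v,x}
  q — {b,d,h,v,x}
  v — {h,q}
  x — {h,q}

N(v) = ["h", "q"]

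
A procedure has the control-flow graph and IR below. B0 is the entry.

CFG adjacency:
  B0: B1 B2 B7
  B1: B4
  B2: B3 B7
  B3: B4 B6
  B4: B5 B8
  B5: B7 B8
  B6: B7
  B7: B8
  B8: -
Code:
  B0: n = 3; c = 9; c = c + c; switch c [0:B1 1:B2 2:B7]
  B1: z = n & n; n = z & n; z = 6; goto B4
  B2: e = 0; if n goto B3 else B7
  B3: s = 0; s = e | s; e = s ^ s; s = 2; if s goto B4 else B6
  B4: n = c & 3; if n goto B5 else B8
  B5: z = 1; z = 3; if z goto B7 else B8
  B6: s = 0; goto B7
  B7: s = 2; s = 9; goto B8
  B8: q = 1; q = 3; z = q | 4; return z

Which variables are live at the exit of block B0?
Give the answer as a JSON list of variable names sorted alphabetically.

def/use:
  B0: {c,n} / ∅
  B1: {n,z} / {n}
  B2: {e} / {n}
  B3: {e,s} / {e}
  B4: {n} / {c}
  B5: {z} / ∅
  B6: {s} / ∅
  B7: {s} / ∅
  B8: {q,z} / ∅

Liveness:
  live B0: ∅→{c,n}
  live B1: {c,n}→{c}
  live B2: {c,n}→{c,e}
  live B3: {c,e}→{c}
  live B4: {c}→∅
  live B5: ∅→∅
  live B6: ∅→∅
  live B7: ∅→∅
  live B8: ∅→∅

live-out(B0) = ["c", "n"]

Answer: ["c", "n"]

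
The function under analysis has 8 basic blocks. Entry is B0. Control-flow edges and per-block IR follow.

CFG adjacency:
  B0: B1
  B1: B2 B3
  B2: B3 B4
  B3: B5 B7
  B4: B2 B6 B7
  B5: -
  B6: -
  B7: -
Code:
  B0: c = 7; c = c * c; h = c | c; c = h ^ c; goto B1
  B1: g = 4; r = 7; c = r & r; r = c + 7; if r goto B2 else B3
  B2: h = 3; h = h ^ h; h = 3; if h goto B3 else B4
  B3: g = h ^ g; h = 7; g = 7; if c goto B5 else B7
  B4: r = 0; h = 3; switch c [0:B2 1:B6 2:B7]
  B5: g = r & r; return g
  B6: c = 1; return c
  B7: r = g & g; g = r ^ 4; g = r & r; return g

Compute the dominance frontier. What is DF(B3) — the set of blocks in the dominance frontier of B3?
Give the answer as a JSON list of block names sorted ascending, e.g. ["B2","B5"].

idom tree: B1←B0 B2←B1 B3←B1 B4←B2 B5←B3 B6←B4 B7←B1
Dom∩ at merges:
  B2: preds {B1,B4}: {B0,B1} ∩ {B0,B1,B2,B4} = {B0,B1}; idom=B1
  B3: preds {B1,B2}: {B0,B1} ∩ {B0,B1,B2} = {B0,B1}; idom=B1
  B7: preds {B3,B4}: {B0,B1,B3} ∩ {B0,B1,B2,B4} = {B0,B1}; idom=B1

DF derivation:
  B2←B1: walk · to B1
  B2←B4: walk B4→B2 to B1
  B3←B1: walk · to B1
  B3←B2: walk B2 to B1
  B7←B3: walk B3 to B1
  B7←B4: walk B4→B2 to B1
  DF(B0)=∅
  DF(B1)=∅
  DF(B2)={B2,B3,B7}
  DF(B3)={B7}
  DF(B4)={B2,B7}
  DF(B5)=∅
  DF(B6)=∅
  DF(B7)=∅

DF(B3) = ["B7"]

Answer: ["B7"]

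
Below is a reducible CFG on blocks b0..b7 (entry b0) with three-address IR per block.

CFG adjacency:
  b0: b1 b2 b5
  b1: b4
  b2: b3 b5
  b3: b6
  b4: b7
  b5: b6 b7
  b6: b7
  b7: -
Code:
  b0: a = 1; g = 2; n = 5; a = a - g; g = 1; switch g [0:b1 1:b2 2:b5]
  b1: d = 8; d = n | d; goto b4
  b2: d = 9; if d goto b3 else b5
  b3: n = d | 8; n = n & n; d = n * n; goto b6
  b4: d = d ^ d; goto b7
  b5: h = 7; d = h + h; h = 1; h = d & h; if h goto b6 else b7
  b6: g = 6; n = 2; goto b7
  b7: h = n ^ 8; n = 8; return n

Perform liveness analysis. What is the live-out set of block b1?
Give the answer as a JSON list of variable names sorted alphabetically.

Per-block:
  b0 def {a,g,n} use ∅
  b1 def {d} use {n}
  b2 def {d} use ∅
  b3 def {d,n} use {d}
  b4 def {d} use {d}
  b5 def {d,h} use ∅
  b6 def {g,n} use ∅
  b7 def {h,n} use {n}

Liveness:
  live b0: ∅→{n}
  live b1: {n}→{d,n}
  live b2: {n}→{d,n}
  live b3: {d}→∅
  live b4: {d,n}→{n}
  live b5: {n}→{n}
  live b6: ∅→{n}
  live b7: {n}→∅

live-out(b1) = ["d", "n"]

Answer: ["d", "n"]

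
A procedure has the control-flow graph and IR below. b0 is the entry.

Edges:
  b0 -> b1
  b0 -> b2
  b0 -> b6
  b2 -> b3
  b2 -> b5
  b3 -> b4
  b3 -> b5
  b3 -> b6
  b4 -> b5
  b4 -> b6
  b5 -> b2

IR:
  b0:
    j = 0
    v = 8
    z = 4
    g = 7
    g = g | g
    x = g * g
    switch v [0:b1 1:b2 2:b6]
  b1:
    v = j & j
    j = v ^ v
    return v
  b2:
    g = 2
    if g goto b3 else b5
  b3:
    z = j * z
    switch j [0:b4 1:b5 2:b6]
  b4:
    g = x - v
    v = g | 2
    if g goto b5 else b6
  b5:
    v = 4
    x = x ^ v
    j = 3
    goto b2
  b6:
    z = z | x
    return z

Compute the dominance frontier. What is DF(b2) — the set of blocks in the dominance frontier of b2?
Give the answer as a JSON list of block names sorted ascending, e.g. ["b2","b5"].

idom tree: b1←b0 b2←b0 b3←b2 b4←b3 b5←b2 b6←b0
Dom at joins:
  b2: preds {b0,b5}: {b0} ∩ {b0,b2,b5} = {b0}; idom=b0
  b5: preds {b2,b3,b4}: {b0,b2} ∩ {b0,b2,b3} ∩ {b0,b2,b3,b4} = {b0,b2}; idom=b2
  b6: preds {b0,b3,b4}: {b0} ∩ {b0,b2,b3} ∩ {b0,b2,b3,b4} = {b0}; idom=b0

DF derivation:
  join b2 pred b0: · stop@b0
  join b2 pred b5: b5→b2 stop@b0
  join b5 pred b2: · stop@b2
  join b5 pred b3: b3 stop@b2
  join b5 pred b4: b4→b3 stop@b2
  join b6 pred b0: · stop@b0
  join b6 pred b3: b3→b2 stop@b0
  join b6 pred b4: b4→b3→b2 stop@b0
  b0 → ∅
  b1 → ∅
  b2 → {b2,b6}
  b3 → {b5,b6}
  b4 → {b5,b6}
  b5 → {b2}
  b6 → ∅

DF(b2) = ["b2", "b6"]

Answer: ["b2", "b6"]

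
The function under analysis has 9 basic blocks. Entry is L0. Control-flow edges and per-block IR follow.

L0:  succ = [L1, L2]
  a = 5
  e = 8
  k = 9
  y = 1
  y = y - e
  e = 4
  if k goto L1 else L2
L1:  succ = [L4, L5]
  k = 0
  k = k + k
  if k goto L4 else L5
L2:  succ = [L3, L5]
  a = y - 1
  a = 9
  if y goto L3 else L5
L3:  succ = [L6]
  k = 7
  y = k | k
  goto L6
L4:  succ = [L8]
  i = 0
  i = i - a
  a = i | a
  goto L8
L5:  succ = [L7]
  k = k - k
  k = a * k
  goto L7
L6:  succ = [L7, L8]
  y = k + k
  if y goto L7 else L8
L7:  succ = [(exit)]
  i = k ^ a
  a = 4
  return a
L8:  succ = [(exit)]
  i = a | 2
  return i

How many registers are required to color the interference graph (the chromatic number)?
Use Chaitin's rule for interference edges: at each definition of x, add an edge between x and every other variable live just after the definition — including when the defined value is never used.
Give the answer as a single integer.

Answer: 4

Analysis:
Per-block:
  L0 def {a,e,k,y} use ∅
  L1 def {k} use ∅
  L2 def {a} use {y}
  L3 def {k,y} use ∅
  L4 def {a,i} use {a}
  L5 def {k} use {a,k}
  L6 def {y} use {k}
  L7 def {a,i} use {a,k}
  L8 def {i} use {a}

Live sets:
  L0 li=∅ lo={a,k,y}
  L1 li={a} lo={a,k}
  L2 li={k,y} lo={a,k}
  L3 li={a} lo={a,k}
  L4 li={a} lo={a}
  L5 li={a,k} lo={a,k}
  L6 li={a,k} lo={a,k}
  L7 li={a,k} lo=∅
  L8 li={a} lo=∅

Interfere edges:
  a — {e,i,k,y}
  e — {a,k,y}
  i — {a}
  k — {a,e,y}
  y — {a,e,k}

Colouring:
  lower bound: {a,e,k,y} mutually conflict ⇒ χ ≥ 4
  4-colouring: R0={a}  R1={e,i}  R2={k}  R3={y}
  χ = 4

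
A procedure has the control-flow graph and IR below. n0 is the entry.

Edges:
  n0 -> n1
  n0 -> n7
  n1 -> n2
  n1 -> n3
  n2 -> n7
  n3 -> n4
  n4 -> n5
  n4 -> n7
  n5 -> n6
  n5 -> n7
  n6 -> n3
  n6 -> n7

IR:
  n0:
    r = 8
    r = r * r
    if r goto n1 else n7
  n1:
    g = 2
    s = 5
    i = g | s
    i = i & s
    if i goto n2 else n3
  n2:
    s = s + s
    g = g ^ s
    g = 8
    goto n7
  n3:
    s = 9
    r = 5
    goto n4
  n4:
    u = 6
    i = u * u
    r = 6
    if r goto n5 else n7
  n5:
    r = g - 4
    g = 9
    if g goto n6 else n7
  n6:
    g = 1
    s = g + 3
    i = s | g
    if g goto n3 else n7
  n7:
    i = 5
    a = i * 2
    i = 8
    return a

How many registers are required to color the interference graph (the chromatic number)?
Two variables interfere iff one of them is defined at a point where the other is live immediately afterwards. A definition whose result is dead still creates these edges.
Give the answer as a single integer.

Per-block:
  n0: {r} / ∅
  n1: {g,i,s} / ∅
  n2: {g,s} / {g,s}
  n3: {r,s} / ∅
  n4: {i,r,u} / ∅
  n5: {g,r} / {g}
  n6: {g,i,s} / ∅
  n7: {a,i} / ∅

Backward fixpoint:
  n0: in=∅ out=∅
  n1: in=∅ out={g,s}
  n2: in={g,s} out=∅
  n3: in={g} out={g}
  n4: in={g} out={g}
  n5: in={g} out=∅
  n6: in=∅ out={g}
  n7: in=∅ out=∅

Interference:
  a↔{i}
  g↔{i,r,s,u}
  i↔{a,g,s}
  r↔{g}
  s↔{g,i}
  u↔{g}

Chromatic number:
  clique {g,i,s} ⇒ need ≥ 3
  3-colouring: c0={a,g}  c1={i,r,u}  c2={s}
  χ = 3

Answer: 3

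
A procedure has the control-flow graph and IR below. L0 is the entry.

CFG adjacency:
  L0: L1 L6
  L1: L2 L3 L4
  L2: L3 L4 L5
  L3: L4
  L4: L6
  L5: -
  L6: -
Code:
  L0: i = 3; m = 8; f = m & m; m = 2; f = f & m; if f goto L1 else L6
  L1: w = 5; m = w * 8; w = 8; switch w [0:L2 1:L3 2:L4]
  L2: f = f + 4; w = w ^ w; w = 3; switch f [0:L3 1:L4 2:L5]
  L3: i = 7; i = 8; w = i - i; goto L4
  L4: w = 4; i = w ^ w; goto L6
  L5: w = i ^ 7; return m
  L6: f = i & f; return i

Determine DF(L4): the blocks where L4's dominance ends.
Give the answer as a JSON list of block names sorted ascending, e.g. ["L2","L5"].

idom tree: L1←L0 L2←L1 L3←L1 L4←L1 L5←L2 L6←L0
Join-block Dom:
  L3: preds {L1,L2}: {L0,L1} ∩ {L0,L1,L2} = {L0,L1}; idom=L1
  L4: preds {L1,L2,L3}: {L0,L1} ∩ {L0,L1,L2} ∩ {L0,L1,L3} = {L0,L1}; idom=L1
  L6: preds {L0,L4}: {L0} ∩ {L0,L1,L4} = {L0}; idom=L0

DF derivation:
  join L3 pred L1: · stop@L1
  join L3 pred L2: L2 stop@L1
  join L4 pred L1: · stop@L1
  join L4 pred L2: L2 stop@L1
  join L4 pred L3: L3 stop@L1
  join L6 pred L0: · stop@L0
  join L6 pred L4: L4→L1 stop@L0
  DF(L0)=∅
  DF(L1)={L6}
  DF(L2)={L3,L4}
  DF(L3)={L4}
  DF(L4)={L6}
  DF(L5)=∅
  DF(L6)=∅

DF(L4) = ["L6"]

Answer: ["L6"]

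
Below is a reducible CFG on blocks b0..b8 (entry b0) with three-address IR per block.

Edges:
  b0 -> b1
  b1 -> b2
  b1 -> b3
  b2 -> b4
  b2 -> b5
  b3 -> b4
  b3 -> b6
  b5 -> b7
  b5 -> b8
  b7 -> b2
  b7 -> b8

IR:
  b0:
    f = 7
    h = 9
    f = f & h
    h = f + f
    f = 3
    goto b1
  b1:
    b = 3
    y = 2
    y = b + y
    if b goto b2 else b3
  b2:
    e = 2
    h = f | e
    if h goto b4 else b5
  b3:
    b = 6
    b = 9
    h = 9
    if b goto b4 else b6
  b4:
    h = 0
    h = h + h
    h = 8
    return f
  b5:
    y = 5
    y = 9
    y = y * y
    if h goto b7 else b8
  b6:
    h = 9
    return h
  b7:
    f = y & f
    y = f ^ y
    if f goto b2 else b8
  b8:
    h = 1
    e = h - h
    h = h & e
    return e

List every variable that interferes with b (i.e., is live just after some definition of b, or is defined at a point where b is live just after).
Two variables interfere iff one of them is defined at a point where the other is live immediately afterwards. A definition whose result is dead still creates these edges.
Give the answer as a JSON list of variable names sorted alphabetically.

Answer: ["f", "h", "y"]

Analysis:
Per-block:
  b0 def {f,h} use ∅
  b1 def {b,y} use ∅
  b2 def {e,h} use {f}
  b3 def {b,h} use ∅
  b4 def {h} use {f}
  b5 def {y} use {h}
  b6 def {h} use ∅
  b7 def {f,y} use {f,y}
  b8 def {e,h} use ∅

Backward fixpoint:
  b0: in=∅ out={f}
  b1: in={f} out={f}
  b2: in={f} out={f,h}
  b3: in={f} out={f}
  b4: in={f} out=∅
  b5: in={f,h} out={f,y}
  b6: in=∅ out=∅
  b7: in={f,y} out={f}
  b8: in=∅ out=∅

Interference:
  b: {f,h,y}
  e: {f,h}
  f: {b,e,h,y}
  h: {b,e,f,y}
  y: {b,f,h}

N(b) = ["f", "h", "y"]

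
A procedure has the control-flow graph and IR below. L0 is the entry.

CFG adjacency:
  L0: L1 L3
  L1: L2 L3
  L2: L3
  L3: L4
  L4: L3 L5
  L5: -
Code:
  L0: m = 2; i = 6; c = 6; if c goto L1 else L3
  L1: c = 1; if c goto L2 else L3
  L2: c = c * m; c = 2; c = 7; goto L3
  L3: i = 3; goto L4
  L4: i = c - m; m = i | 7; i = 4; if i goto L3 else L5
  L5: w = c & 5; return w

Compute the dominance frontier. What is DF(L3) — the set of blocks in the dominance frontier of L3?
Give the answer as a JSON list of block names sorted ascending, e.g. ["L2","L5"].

Answer: ["L3"]

Derivation:
idom tree: L1←L0 L2←L1 L3←L0 L4←L3 L5←L4
Join-block Dom:
  L3: preds {L0,L1,L2,L4}: {L0} ∩ {L0,L1} ∩ {L0,L1,L2} ∩ {L0,L3,L4} = {L0}; idom=L0

DF derivation:
  join L3 pred L0: · stop@L0
  join L3 pred L1: L1 stop@L0
  join L3 pred L2: L2→L1 stop@L0
  join L3 pred L4: L4→L3 stop@L0
  L0: DF=∅
  L1: DF={L3}
  L2: DF={L3}
  L3: DF={L3}
  L4: DF={L3}
  L5: DF=∅

DF(L3) = ["L3"]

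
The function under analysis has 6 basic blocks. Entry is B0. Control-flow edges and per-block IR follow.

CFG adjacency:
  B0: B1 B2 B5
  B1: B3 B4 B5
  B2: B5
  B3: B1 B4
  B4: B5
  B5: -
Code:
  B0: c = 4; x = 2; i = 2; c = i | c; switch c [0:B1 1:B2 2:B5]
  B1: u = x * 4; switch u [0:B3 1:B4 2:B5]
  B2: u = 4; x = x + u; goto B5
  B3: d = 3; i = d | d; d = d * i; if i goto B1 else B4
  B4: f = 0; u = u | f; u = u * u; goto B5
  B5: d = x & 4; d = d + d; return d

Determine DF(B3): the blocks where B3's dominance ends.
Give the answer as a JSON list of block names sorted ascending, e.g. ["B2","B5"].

idom tree: B1←B0 B2←B0 B3←B1 B4←B1 B5←B0
Dom∩ at merges:
  B1: preds {B0,B3}: {B0} ∩ {B0,B1,B3} = {B0}; idom=B0
  B4: preds {B1,B3}: {B0,B1} ∩ {B0,B1,B3} = {B0,B1}; idom=B1
  B5: preds {B0,B1,B2,B4}: {B0} ∩ {B0,B1} ∩ {B0,B2} ∩ {B0,B1,B4} = {B0}; idom=B0

Frontier:
  B1←B0: walk · to B0
  B1←B3: walk B3→B1 to B0
  B4←B1: walk · to B1
  B4←B3: walk B3 to B1
  B5←B0: walk · to B0
  B5←B1: walk B1 to B0
  B5←B2: walk B2 to B0
  B5←B4: walk B4→B1 to B0
  DF(B0)=∅
  DF(B1)={B1,B5}
  DF(B2)={B5}
  DF(B3)={B1,B4}
  DF(B4)={B5}
  DF(B5)=∅

DF(B3) = ["B1", "B4"]

Answer: ["B1", "B4"]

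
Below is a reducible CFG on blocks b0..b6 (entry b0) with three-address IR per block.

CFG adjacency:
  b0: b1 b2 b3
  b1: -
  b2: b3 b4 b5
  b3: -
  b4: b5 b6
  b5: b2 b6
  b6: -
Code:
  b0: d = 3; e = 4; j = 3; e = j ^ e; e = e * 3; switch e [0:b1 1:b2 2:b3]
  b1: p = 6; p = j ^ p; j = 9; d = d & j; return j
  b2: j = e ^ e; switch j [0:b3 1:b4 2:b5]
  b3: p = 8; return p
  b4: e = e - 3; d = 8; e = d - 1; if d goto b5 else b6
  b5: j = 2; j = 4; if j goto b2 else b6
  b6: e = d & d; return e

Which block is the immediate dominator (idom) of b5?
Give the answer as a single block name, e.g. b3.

Answer: b2

Working:
idom tree: b1←b0 b2←b0 b3←b0 b4←b2 b5←b2 b6←b2
Join-block Dom:
  b2: preds {b0,b5}: {b0} ∩ {b0,b2,b5} = {b0}; idom=b0
  b3: preds {b0,b2}: {b0} ∩ {b0,b2} = {b0}; idom=b0
  b5: preds {b2,b4}: {b0,b2} ∩ {b0,b2,b4} = {b0,b2}; idom=b2
  b6: preds {b4,b5}: {b0,b2,b4} ∩ {b0,b2,b5} = {b0,b2}; idom=b2

idom(b5) = b2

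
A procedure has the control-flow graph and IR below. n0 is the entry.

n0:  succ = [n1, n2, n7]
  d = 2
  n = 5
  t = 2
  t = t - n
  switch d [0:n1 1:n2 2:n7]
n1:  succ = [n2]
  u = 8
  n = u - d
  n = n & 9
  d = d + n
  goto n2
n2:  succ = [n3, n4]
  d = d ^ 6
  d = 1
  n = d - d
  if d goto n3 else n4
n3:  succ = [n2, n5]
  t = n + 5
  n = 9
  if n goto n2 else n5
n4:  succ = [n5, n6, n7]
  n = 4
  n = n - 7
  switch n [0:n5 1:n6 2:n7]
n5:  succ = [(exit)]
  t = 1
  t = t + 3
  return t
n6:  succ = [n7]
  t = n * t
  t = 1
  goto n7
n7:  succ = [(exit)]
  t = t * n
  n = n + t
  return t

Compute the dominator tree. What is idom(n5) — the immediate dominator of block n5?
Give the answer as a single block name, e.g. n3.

idom tree: n1←n0 n2←n0 n3←n2 n4←n2 n5←n2 n6←n4 n7←n0
Join-block Dom:
  n2: preds {n0,n1,n3}: {n0} ∩ {n0,n1} ∩ {n0,n2,n3} = {n0}; idom=n0
  n5: preds {n3,n4}: {n0,n2,n3} ∩ {n0,n2,n4} = {n0,n2}; idom=n2
  n7: preds {n0,n4,n6}: {n0} ∩ {n0,n2,n4} ∩ {n0,n2,n4,n6} = {n0}; idom=n0

idom(n5) = n2

Answer: n2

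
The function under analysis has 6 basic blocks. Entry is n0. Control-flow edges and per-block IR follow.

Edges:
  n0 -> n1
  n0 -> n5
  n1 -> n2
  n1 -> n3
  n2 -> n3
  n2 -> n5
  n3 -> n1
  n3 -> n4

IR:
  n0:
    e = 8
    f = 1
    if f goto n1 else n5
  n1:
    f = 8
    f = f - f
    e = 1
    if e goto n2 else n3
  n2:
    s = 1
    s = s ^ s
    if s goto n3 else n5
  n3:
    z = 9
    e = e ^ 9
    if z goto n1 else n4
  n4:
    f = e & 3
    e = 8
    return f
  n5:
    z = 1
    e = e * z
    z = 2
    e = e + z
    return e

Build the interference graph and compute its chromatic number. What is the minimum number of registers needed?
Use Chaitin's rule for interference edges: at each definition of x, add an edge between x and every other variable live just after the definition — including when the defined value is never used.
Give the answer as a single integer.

Per-block:
  n0: def={e,f} ue=∅
  n1: def={e,f} ue=∅
  n2: def={s} ue=∅
  n3: def={e,z} ue={e}
  n4: def={e,f} ue={e}
  n5: def={e,z} ue={e}

Liveness:
  live n0: ∅→{e}
  live n1: ∅→{e}
  live n2: {e}→{e}
  live n3: {e}→{e}
  live n4: {e}→∅
  live n5: {e}→∅

Interference:
  e — {f,s,z}
  f — {e}
  s — {e}
  z — {e}

Chromatic number:
  {e,f} pairwise interfere (2-clique) ⇒ χ ≥ 2
  2-colouring: c0={e}  c1={f,s,z}
  χ = 2

Answer: 2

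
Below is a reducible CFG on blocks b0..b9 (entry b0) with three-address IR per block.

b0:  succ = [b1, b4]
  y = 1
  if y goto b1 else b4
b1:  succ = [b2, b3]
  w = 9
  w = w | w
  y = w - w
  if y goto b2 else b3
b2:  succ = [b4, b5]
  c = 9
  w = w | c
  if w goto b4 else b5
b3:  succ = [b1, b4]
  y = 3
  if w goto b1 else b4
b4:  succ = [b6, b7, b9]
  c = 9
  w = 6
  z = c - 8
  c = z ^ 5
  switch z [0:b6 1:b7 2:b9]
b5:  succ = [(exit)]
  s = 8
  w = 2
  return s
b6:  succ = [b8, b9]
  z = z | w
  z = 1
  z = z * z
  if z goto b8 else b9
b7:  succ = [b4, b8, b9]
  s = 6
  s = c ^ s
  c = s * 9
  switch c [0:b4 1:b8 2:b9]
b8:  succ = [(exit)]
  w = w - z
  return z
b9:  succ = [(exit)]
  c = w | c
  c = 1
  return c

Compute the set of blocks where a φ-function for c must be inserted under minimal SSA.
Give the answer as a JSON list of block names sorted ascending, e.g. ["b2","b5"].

Answer: ["b4", "b8", "b9"]

Analysis:
idom tree: b1←b0 b2←b1 b3←b1 b4←b0 b5←b2 b6←b4 b7←b4 b8←b4 b9←b4
Dom at joins:
  b1: preds {b0,b3}: {b0} ∩ {b0,b1,b3} = {b0}; idom=b0
  b4: preds {b0,b2,b3,b7}: {b0} ∩ {b0,b1,b2} ∩ {b0,b1,b3} ∩ {b0,b4,b7} = {b0}; idom=b0
  b8: preds {b6,b7}: {b0,b4,b6} ∩ {b0,b4,b7} = {b0,b4}; idom=b4
  b9: preds {b4,b6,b7}: {b0,b4} ∩ {b0,b4,b6} ∩ {b0,b4,b7} = {b0,b4}; idom=b4

DF derivation:
  b1←b0: walk · to b0
  b1←b3: walk b3→b1 to b0
  b4←b0: walk · to b0
  b4←b2: walk b2→b1 to b0
  b4←b3: walk b3→b1 to b0
  b4←b7: walk b7→b4 to b0
  b8←b6: walk b6 to b4
  b8←b7: walk b7 to b4
  b9←b4: walk · to b4
  b9←b6: walk b6 to b4
  b9←b7: walk b7 to b4
  b0: DF=∅
  b1: DF={b1,b4}
  b2: DF={b4}
  b3: DF={b1,b4}
  b4: DF={b4}
  b5: DF=∅
  b6: DF={b8,b9}
  b7: DF={b4,b8,b9}
  b8: DF=∅
  b9: DF=∅

φ for c: defs {b2,b4,b7,b9}
  DF⁺ = {b4,b8,b9}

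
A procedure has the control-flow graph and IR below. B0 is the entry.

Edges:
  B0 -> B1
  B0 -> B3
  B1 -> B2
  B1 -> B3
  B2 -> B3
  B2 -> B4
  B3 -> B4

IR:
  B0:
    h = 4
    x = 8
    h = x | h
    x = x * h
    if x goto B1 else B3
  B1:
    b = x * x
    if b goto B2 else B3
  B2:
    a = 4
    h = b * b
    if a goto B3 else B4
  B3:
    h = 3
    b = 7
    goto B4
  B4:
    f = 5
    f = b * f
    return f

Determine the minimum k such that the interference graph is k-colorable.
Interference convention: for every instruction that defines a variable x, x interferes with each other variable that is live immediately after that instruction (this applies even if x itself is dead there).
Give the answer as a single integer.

Answer: 3

Working:
def/use:
  B0 def {h,x} use ∅
  B1 def {b} use {x}
  B2 def {a,h} use {b}
  B3 def {b,h} use ∅
  B4 def {f} use {b}

Liveness:
  live B0: ∅→{x}
  live B1: {x}→{b}
  live B2: {b}→{b}
  live B3: ∅→{b}
  live B4: {b}→∅

Conflict graph:
  a — {b,h}
  b — {a,f,h}
  f — {b}
  h — {a,b,x}
  x — {h}

Colouring:
  clique {a,b,h} ⇒ need ≥ 3
  3-colouring: R0={b,x}  R1={f,h}  R2={a}
  χ = 3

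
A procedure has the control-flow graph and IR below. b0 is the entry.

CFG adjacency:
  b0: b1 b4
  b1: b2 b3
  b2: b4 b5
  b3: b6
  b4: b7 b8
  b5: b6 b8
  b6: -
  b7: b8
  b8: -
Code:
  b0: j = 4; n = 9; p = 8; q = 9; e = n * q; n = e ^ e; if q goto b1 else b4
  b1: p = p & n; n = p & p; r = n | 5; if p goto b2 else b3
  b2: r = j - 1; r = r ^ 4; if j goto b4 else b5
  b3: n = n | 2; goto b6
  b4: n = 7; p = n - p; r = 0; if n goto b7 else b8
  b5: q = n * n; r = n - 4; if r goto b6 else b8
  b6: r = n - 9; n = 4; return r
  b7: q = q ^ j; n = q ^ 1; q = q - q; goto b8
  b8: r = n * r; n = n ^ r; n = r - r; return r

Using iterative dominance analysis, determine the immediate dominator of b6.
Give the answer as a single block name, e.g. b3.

idom tree: b1←b0 b2←b1 b3←b1 b4←b0 b5←b2 b6←b1 b7←b4 b8←b0
Join-block Dom:
  b4: preds {b0,b2}: {b0} ∩ {b0,b1,b2} = {b0}; idom=b0
  b6: preds {b3,b5}: {b0,b1,b3} ∩ {b0,b1,b2,b5} = {b0,b1}; idom=b1
  b8: preds {b4,b5,b7}: {b0,b4} ∩ {b0,b1,b2,b5} ∩ {b0,b4,b7} = {b0}; idom=b0

idom(b6) = b1

Answer: b1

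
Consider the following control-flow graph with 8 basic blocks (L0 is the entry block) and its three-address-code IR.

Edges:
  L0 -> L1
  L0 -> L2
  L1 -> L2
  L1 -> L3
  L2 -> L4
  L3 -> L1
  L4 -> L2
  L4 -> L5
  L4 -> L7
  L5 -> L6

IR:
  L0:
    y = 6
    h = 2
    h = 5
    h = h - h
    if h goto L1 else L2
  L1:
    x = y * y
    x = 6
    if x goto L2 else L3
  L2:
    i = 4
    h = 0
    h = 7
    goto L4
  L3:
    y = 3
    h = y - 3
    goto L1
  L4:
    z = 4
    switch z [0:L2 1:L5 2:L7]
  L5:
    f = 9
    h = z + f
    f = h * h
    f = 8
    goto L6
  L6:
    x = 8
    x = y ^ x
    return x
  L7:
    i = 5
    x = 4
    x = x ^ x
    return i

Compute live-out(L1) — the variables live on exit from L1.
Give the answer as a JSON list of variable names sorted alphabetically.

def/use:
  L0: def={h,y} ue=∅
  L1: def={x} ue={y}
  L2: def={h,i} ue=∅
  L3: def={h,y} ue=∅
  L4: def={z} ue=∅
  L5: def={f,h} ue={z}
  L6: def={x} ue={y}
  L7: def={i,x} ue=∅

Backward fixpoint:
  L0: in=∅ out={y}
  L1: in={y} out={y}
  L2: in={y} out={y}
  L3: in=∅ out={y}
  L4: in={y} out={y,z}
  L5: in={y,z} out={y}
  L6: in={y} out=∅
  L7: in=∅ out=∅

live-out(L1) = ["y"]

Answer: ["y"]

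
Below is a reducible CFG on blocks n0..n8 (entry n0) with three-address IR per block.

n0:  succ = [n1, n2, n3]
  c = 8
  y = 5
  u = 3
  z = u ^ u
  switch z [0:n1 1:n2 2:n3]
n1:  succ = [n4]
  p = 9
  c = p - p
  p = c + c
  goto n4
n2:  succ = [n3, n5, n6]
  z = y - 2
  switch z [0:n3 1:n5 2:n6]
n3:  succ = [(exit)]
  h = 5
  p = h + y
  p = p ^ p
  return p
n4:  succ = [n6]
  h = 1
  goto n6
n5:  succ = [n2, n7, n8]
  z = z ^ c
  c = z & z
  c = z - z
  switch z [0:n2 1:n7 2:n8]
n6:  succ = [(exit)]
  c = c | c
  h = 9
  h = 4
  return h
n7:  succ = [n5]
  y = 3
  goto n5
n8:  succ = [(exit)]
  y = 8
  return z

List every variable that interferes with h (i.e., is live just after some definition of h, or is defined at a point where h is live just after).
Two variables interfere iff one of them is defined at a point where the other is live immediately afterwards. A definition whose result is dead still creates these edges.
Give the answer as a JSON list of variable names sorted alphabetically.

Answer: ["c", "y"]

Analysis:
def/use:
  n0 def {c,u,y,z} use ∅
  n1 def {c,p} use ∅
  n2 def {z} use {y}
  n3 def {h,p} use {y}
  n4 def {h} use ∅
  n5 def {c,z} use {c,z}
  n6 def {c,h} use {c}
  n7 def {y} use ∅
  n8 def {y} use {z}

Backward fixpoint:
  n0: in=∅ out={c,y}
  n1: in=∅ out={c}
  n2: in={c,y} out={c,y,z}
  n3: in={y} out=∅
  n4: in={c} out={c}
  n5: in={c,y,z} out={c,y,z}
  n6: in={c} out=∅
  n7: in={c,z} out={c,y,z}
  n8: in={z} out=∅

Interfere edges:
  c↔{h,p,u,y,z}
  h↔{c,y}
  p↔{c}
  u↔{c,y}
  y↔{c,h,u,z}
  z↔{c,y}

N(h) = ["c", "y"]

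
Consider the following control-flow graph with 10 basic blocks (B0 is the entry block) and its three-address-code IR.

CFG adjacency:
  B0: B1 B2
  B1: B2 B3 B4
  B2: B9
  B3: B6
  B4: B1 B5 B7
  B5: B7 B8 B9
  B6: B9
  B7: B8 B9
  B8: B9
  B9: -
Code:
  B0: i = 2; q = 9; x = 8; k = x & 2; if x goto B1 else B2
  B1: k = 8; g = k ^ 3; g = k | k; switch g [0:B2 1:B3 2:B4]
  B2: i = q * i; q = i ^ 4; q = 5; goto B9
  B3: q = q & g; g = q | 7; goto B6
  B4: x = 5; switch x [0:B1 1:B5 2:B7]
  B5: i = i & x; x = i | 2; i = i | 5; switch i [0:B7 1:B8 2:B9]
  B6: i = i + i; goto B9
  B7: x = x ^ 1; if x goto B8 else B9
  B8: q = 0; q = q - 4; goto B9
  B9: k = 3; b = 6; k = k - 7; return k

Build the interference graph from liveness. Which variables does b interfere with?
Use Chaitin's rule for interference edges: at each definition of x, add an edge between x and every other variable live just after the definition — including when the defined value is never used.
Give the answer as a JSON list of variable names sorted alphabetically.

Answer: ["k"]

Working:
Block summaries:
  B0 def {i,k,q,x} use ∅
  B1 def {g,k} use ∅
  B2 def {i,q} use {i,q}
  B3 def {g,q} use {g,q}
  B4 def {x} use ∅
  B5 def {i,x} use {i,x}
  B6 def {i} use {i}
  B7 def {x} use {x}
  B8 def {q} use ∅
  B9 def {b,k} use ∅

Live sets:
  B0: in=∅ out={i,q}
  B1: in={i,q} out={g,i,q}
  B2: in={i,q} out=∅
  B3: in={g,i,q} out={i}
  B4: in={i,q} out={i,q,x}
  B5: in={i,x} out={x}
  B6: in={i} out=∅
  B7: in={x} out=∅
  B8: in=∅ out=∅
  B9: in=∅ out=∅

Conflict graph:
  b — {k}
  g — {i,k,q}
  i — {g,k,q,x}
  k — {b,g,i,q,x}
  q — {g,i,k,x}
  x — {i,k,q}

N(b) = ["k"]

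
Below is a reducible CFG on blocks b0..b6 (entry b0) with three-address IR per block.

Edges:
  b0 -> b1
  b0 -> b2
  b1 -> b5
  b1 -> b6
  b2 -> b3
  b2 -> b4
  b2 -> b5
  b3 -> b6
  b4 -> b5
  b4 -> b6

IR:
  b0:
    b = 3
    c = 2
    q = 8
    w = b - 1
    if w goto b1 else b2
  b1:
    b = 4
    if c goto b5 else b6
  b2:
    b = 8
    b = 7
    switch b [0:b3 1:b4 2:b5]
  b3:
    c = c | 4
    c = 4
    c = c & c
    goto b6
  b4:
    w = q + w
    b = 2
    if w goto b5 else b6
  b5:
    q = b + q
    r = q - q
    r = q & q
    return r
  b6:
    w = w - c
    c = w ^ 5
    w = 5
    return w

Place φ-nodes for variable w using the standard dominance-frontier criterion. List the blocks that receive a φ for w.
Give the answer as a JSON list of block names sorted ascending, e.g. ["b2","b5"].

idom tree: b1←b0 b2←b0 b3←b2 b4←b2 b5←b0 b6←b0
Join-block Dom:
  b5: preds {b1,b2,b4}: {b0,b1} ∩ {b0,b2} ∩ {b0,b2,b4} = {b0}; idom=b0
  b6: preds {b1,b3,b4}: {b0,b1} ∩ {b0,b2,b3} ∩ {b0,b2,b4} = {b0}; idom=b0

DF derivation:
  b5←b1: walk b1 to b0
  b5←b2: walk b2 to b0
  b5←b4: walk b4→b2 to b0
  b6←b1: walk b1 to b0
  b6←b3: walk b3→b2 to b0
  b6←b4: walk b4→b2 to b0
  b0 → ∅
  b1 → {b5,b6}
  b2 → {b5,b6}
  b3 → {b6}
  b4 → {b5,b6}
  b5 → ∅
  b6 → ∅

φ for w: defs {b0,b4,b6}
  DF⁺ = {b5,b6}

Answer: ["b5", "b6"]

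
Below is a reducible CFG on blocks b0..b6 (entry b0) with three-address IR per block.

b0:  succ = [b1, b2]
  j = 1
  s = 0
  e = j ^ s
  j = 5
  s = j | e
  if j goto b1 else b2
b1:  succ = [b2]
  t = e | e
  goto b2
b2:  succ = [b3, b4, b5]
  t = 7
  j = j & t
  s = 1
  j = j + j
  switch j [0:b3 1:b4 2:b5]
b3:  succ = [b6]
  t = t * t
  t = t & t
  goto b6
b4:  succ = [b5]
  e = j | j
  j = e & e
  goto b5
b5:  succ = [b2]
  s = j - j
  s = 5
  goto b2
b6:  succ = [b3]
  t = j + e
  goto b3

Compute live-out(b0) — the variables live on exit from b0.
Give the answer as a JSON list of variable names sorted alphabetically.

Answer: ["e", "j"]

Working:
Per-block:
  b0: {e,j,s} / ∅
  b1: {t} / {e}
  b2: {j,s,t} / {j}
  b3: {t} / {t}
  b4: {e,j} / {j}
  b5: {s} / {j}
  b6: {t} / {e,j}

Backward fixpoint:
  b0: in=∅ out={e,j}
  b1: in={e,j} out={e,j}
  b2: in={e,j} out={e,j,t}
  b3: in={e,j,t} out={e,j}
  b4: in={j} out={e,j}
  b5: in={e,j} out={e,j}
  b6: in={e,j} out={e,j,t}

live-out(b0) = ["e", "j"]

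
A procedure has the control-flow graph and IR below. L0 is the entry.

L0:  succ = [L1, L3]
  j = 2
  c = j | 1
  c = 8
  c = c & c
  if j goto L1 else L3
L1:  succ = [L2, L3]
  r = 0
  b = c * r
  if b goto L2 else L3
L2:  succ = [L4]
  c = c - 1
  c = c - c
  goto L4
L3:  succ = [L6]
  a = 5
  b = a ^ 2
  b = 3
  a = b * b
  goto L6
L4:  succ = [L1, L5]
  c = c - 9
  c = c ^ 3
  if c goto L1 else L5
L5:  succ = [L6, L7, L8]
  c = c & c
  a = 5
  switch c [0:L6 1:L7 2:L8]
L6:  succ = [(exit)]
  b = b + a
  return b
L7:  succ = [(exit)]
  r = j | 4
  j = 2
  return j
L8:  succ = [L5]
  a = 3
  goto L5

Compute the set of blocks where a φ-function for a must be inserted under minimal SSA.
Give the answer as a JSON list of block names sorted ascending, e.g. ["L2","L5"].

Answer: ["L5", "L6"]

Analysis:
idom tree: L1←L0 L2←L1 L3←L0 L4←L2 L5←L4 L6←L0 L7←L5 L8←L5
Dom at joins:
  L1: preds {L0,L4}: {L0} ∩ {L0,L1,L2,L4} = {L0}; idom=L0
  L3: preds {L0,L1}: {L0} ∩ {L0,L1} = {L0}; idom=L0
  L5: preds {L4,L8}: {L0,L1,L2,L4} ∩ {L0,L1,L2,L4,L5,L8} = {L0,L1,L2,L4}; idom=L4
  L6: preds {L3,L5}: {L0,L3} ∩ {L0,L1,L2,L4,L5} = {L0}; idom=L0

DF walk-up:
  join L1 pred L0: · stop@L0
  join L1 pred L4: L4→L2→L1 stop@L0
  join L3 pred L0: · stop@L0
  join L3 pred L1: L1 stop@L0
  join L5 pred L4: · stop@L4
  join L5 pred L8: L8→L5 stop@L4
  join L6 pred L3: L3 stop@L0
  join L6 pred L5: L5→L4→L2→L1 stop@L0
  L0 → ∅
  L1 → {L1,L3,L6}
  L2 → {L1,L6}
  L3 → {L6}
  L4 → {L1,L6}
  L5 → {L5,L6}
  L6 → ∅
  L7 → ∅
  L8 → {L5}

φ for a: defs {L3,L5,L8}
  DF⁺ = {L5,L6}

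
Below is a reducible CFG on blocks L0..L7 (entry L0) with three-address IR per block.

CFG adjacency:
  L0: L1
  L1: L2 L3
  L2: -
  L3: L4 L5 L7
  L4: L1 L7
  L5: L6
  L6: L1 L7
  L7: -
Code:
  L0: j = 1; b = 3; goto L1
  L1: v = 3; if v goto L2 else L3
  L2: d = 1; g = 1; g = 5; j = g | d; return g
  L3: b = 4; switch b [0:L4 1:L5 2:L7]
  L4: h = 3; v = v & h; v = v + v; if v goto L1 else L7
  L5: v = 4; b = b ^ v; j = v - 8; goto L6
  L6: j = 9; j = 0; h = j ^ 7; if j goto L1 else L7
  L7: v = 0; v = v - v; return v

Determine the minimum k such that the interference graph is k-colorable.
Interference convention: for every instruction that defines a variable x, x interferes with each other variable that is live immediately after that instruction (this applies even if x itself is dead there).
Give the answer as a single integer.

Per-block:
  L0 def {b,j} use ∅
  L1 def {v} use ∅
  L2 def {d,g,j} use ∅
  L3 def {b} use ∅
  L4 def {h,v} use {v}
  L5 def {b,j,v} use {b}
  L6 def {h,j} use ∅
  L7 def {v} use ∅

Live sets:
  L0 li=∅ lo=∅
  L1 li=∅ lo={v}
  L2 li=∅ lo=∅
  L3 li={v} lo={b,v}
  L4 li={v} lo=∅
  L5 li={b} lo=∅
  L6 li=∅ lo=∅
  L7 li=∅ lo=∅

Conflict graph:
  b↔{v}
  d↔{g}
  g↔{d,j}
  h↔{j,v}
  j↔{g,h}
  v↔{b,h}

Registers:
  clique {b,v} ⇒ need ≥ 2
  assign b→c0 d→c1 g→c0 h→c0 j→c1 v→c1 — no edge inside a register ⇒ χ ≤ 2
  χ = 2

Answer: 2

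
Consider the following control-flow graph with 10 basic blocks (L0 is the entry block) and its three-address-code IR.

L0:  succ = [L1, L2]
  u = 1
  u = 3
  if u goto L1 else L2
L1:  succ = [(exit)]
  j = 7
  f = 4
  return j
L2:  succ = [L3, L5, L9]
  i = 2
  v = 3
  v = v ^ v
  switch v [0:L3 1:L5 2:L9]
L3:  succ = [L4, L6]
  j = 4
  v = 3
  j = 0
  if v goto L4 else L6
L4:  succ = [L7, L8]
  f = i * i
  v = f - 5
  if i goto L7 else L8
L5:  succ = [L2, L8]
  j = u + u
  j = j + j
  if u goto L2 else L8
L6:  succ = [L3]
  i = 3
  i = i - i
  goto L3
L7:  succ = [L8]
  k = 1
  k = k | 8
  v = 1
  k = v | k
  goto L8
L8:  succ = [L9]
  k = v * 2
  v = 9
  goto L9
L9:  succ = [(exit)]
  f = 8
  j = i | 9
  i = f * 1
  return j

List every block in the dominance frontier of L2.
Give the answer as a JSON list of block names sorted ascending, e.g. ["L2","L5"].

idom tree: L1←L0 L2←L0 L3←L2 L4←L3 L5←L2 L6←L3 L7←L4 L8←L2 L9←L2
Dom at joins:
  L2: preds {L0,L5}: {L0} ∩ {L0,L2,L5} = {L0}; idom=L0
  L3: preds {L2,L6}: {L0,L2} ∩ {L0,L2,L3,L6} = {L0,L2}; idom=L2
  L8: preds {L4,L5,L7}: {L0,L2,L3,L4} ∩ {L0,L2,L5} ∩ {L0,L2,L3,L4,L7} = {L0,L2}; idom=L2
  L9: preds {L2,L8}: {L0,L2} ∩ {L0,L2,L8} = {L0,L2}; idom=L2

DF walk-up:
  L2←L0: walk · to L0
  L2←L5: walk L5→L2 to L0
  L3←L2: walk · to L2
  L3←L6: walk L6→L3 to L2
  L8←L4: walk L4→L3 to L2
  L8←L5: walk L5 to L2
  L8←L7: walk L7→L4→L3 to L2
  L9←L2: walk · to L2
  L9←L8: walk L8 to L2
  L0: DF=∅
  L1: DF=∅
  L2: DF={L2}
  L3: DF={L3,L8}
  L4: DF={L8}
  L5: DF={L2,L8}
  L6: DF={L3}
  L7: DF={L8}
  L8: DF={L9}
  L9: DF=∅

DF(L2) = ["L2"]

Answer: ["L2"]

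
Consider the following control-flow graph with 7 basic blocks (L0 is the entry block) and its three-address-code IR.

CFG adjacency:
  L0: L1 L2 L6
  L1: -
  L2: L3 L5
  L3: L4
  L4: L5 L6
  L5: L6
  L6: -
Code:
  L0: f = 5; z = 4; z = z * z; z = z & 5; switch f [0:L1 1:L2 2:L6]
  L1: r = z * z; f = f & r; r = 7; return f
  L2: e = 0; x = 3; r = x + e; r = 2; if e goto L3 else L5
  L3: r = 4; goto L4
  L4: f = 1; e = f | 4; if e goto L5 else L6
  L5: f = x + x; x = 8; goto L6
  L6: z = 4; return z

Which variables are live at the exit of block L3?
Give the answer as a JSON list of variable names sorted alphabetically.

Block summaries:
  L0: {f,z} / ∅
  L1: {f,r} / {f,z}
  L2: {e,r,x} / ∅
  L3: {r} / ∅
  L4: {e,f} / ∅
  L5: {f,x} / {x}
  L6: {z} / ∅

Live sets:
  L0 li=∅ lo={f,z}
  L1 li={f,z} lo=∅
  L2 li=∅ lo={x}
  L3 li={x} lo={x}
  L4 li={x} lo={x}
  L5 li={x} lo=∅
  L6 li=∅ lo=∅

live-out(L3) = ["x"]

Answer: ["x"]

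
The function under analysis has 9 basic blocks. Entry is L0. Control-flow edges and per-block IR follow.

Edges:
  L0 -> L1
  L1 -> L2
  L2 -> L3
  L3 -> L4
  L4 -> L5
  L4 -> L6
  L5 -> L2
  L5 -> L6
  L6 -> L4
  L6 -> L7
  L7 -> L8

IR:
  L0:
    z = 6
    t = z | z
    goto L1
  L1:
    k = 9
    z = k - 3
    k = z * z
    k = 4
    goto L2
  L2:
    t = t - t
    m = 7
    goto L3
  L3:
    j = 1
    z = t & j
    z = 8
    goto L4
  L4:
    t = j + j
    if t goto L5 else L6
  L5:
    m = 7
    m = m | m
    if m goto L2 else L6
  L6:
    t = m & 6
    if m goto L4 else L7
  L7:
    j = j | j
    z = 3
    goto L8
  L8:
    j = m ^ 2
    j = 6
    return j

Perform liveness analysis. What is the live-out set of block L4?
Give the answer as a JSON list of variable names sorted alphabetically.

Answer: ["j", "m", "t"]

Derivation:
Block summaries:
  L0: def={t,z} ue=∅
  L1: def={k,z} ue=∅
  L2: def={m,t} ue={t}
  L3: def={j,z} ue={t}
  L4: def={t} ue={j}
  L5: def={m} ue=∅
  L6: def={t} ue={m}
  L7: def={j,z} ue={j}
  L8: def={j} ue={m}

Live sets:
  L0 li=∅ lo={t}
  L1 li={t} lo={t}
  L2 li={t} lo={m,t}
  L3 li={m,t} lo={j,m}
  L4 li={j,m} lo={j,m,t}
  L5 li={j,t} lo={j,m,t}
  L6 li={j,m} lo={j,m}
  L7 li={j,m} lo={m}
  L8 li={m} lo=∅

live-out(L4) = ["j", "m", "t"]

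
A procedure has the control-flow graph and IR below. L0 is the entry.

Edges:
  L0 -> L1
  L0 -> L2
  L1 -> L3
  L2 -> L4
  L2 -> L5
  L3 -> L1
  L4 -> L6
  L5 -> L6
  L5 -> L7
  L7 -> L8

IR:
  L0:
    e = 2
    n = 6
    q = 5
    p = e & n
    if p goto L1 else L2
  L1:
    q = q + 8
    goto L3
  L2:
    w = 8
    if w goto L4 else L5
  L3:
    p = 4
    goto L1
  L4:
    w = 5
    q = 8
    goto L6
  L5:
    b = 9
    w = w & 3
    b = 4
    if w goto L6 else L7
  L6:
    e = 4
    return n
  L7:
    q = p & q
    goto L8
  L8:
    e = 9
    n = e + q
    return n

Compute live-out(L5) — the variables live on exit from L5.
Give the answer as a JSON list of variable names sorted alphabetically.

Answer: ["n", "p", "q"]

Working:
Per-block:
  L0: def={e,n,p,q} ue=∅
  L1: def={q} ue={q}
  L2: def={w} ue=∅
  L3: def={p} ue=∅
  L4: def={q,w} ue=∅
  L5: def={b,w} ue={w}
  L6: def={e} ue={n}
  L7: def={q} ue={p,q}
  L8: def={e,n} ue={q}

Liveness:
  live L0: ∅→{n,p,q}
  live L1: {q}→{q}
  live L2: {n,p,q}→{n,p,q,w}
  live L3: {q}→{q}
  live L4: {n}→{n}
  live L5: {n,p,q,w}→{n,p,q}
  live L6: {n}→∅
  live L7: {p,q}→{q}
  live L8: {q}→∅

live-out(L5) = ["n", "p", "q"]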